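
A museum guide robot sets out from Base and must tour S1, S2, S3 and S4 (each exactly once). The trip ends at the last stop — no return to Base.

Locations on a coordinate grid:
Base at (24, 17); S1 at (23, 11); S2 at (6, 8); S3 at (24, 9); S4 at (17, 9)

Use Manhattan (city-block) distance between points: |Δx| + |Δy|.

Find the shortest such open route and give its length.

There are 4! = 24 possible orderings.
Base - S1 - S2 - S3 - S4: 7+20+19+7 = 53
Base - S1 - S2 - S4 - S3: 7+20+12+7 = 46
Base - S1 - S3 - S2 - S4: 7+3+19+12 = 41
Base - S1 - S3 - S4 - S2: 7+3+7+12 = 29
Base - S1 - S4 - S2 - S3: 7+8+12+19 = 46
Base - S1 - S4 - S3 - S2: 7+8+7+19 = 41
Base - S2 - S1 - S3 - S4: 27+20+3+7 = 57
Base - S2 - S1 - S4 - S3: 27+20+8+7 = 62
Base - S2 - S3 - S1 - S4: 27+19+3+8 = 57
Base - S2 - S3 - S4 - S1: 27+19+7+8 = 61
Base - S2 - S4 - S1 - S3: 27+12+8+3 = 50
Base - S2 - S4 - S3 - S1: 27+12+7+3 = 49
Base - S3 - S1 - S2 - S4: 8+3+20+12 = 43
Base - S3 - S1 - S4 - S2: 8+3+8+12 = 31
… (10 more)
The minimum is 29.
One shortest path: Base → S1 → S3 → S4 → S2.

Minimum one-way distance = 29.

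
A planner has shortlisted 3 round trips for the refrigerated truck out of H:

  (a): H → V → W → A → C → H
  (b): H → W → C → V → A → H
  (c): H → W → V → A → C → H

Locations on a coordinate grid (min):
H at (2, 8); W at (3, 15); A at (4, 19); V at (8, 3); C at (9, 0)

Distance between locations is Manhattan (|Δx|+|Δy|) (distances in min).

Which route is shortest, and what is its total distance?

(a): 11 + 17 + 5 + 24 + 15 = 72
(b): 8 + 21 + 4 + 20 + 13 = 66
(c): 8 + 17 + 20 + 24 + 15 = 84

Shortest is (b), total 66 min.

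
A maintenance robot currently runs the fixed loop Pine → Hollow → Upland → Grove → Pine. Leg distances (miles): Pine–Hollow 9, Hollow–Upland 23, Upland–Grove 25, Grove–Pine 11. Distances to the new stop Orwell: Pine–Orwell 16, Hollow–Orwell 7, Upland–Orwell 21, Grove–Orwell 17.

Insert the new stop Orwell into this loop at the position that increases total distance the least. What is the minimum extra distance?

+5 miles — insert Orwell between Hollow and Upland.

Insertion cost between consecutive stops i–j is d(i,Orwell) + d(Orwell,j) − d(i,j):
  between Pine and Hollow: 16 + 7 − 9 = 14
  between Hollow and Upland: 7 + 21 − 23 = 5
  between Upland and Grove: 21 + 17 − 25 = 13
  between Grove and Pine: 17 + 16 − 11 = 22
Cheapest insertion is between Hollow and Upland, adding 5.
New total = 68 + 5 = 73.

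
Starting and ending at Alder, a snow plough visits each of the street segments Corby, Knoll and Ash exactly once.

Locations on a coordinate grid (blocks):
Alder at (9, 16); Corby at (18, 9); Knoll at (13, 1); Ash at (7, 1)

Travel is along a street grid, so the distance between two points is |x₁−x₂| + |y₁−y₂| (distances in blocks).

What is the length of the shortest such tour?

Shortest round trip = 52 blocks.

With 3 stops there are 3!/2 = 3 distinct round trips (a route and its reverse cost the same).
Alder → Corby → Knoll → Ash → Alder: 16+13+6+17 = 52
Alder → Corby → Ash → Knoll → Alder: 16+19+6+19 = 60
Alder → Knoll → Corby → Ash → Alder: 19+13+19+17 = 68
The minimum is 52.
One optimal route: Alder → Corby → Knoll → Ash → Alder (or its reverse).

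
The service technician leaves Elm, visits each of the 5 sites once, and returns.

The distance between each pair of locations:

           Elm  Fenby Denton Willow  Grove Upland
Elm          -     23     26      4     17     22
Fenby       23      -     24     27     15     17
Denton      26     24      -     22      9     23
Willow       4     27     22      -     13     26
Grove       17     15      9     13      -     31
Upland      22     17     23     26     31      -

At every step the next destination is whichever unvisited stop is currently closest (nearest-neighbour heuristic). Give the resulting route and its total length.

Total distance 89 via the nearest-neighbour route Elm → Willow → Grove → Denton → Upland → Fenby → Elm.

At Elm the remaining stops are Willow 4, Grove 17, Upland 22, Fenby 23, Denton 26; go to Willow.
At Willow the remaining stops are Grove 13, Denton 22, Upland 26, Fenby 27; go to Grove.
At Grove the remaining stops are Denton 9, Fenby 15, Upland 31; go to Denton.
At Denton the remaining stops are Upland 23, Fenby 24; go to Upland.
At Upland the remaining stops are Fenby 17; go to Fenby.
Return Fenby→Elm: 23.
Total = 4 + 13 + 9 + 23 + 17 + 23 = 89.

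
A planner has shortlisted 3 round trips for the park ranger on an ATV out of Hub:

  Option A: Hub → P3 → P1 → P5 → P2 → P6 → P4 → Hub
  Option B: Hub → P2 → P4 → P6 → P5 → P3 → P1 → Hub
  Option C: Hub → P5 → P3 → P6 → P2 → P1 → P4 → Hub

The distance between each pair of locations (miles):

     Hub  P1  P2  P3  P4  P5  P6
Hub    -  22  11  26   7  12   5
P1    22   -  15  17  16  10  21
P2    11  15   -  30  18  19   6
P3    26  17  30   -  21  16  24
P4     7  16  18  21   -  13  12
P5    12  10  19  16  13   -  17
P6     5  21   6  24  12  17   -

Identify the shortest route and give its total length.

Option A: 26 + 17 + 10 + 19 + 6 + 12 + 7 = 97
Option B: 11 + 18 + 12 + 17 + 16 + 17 + 22 = 113
Option C: 12 + 16 + 24 + 6 + 15 + 16 + 7 = 96

Shortest is Option C, total 96 miles.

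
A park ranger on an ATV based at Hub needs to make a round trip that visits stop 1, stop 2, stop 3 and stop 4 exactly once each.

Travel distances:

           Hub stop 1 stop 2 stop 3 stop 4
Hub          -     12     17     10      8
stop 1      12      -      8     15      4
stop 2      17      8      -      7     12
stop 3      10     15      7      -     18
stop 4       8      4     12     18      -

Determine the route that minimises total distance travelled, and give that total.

Shortest round trip = 37.

With 4 stops there are 4!/2 = 12 distinct round trips (a route and its reverse cost the same).
Hub→stop 1→stop 2→stop 3→stop 4→Hub: 12+8+7+18+8 = 53
Hub→stop 1→stop 2→stop 4→stop 3→Hub: 12+8+12+18+10 = 60
Hub→stop 1→stop 3→stop 2→stop 4→Hub: 12+15+7+12+8 = 54
Hub→stop 1→stop 3→stop 4→stop 2→Hub: 12+15+18+12+17 = 74
Hub→stop 1→stop 4→stop 2→stop 3→Hub: 12+4+12+7+10 = 45
Hub→stop 1→stop 4→stop 3→stop 2→Hub: 12+4+18+7+17 = 58
Hub→stop 2→stop 1→stop 3→stop 4→Hub: 17+8+15+18+8 = 66
Hub→stop 2→stop 1→stop 4→stop 3→Hub: 17+8+4+18+10 = 57
Hub→stop 2→stop 3→stop 1→stop 4→Hub: 17+7+15+4+8 = 51
Hub→stop 2→stop 4→stop 1→stop 3→Hub: 17+12+4+15+10 = 58
Hub→stop 3→stop 1→stop 2→stop 4→Hub: 10+15+8+12+8 = 53
Hub→stop 3→stop 2→stop 1→stop 4→Hub: 10+7+8+4+8 = 37
The minimum is 37.
One optimal route: Hub → stop 3 → stop 2 → stop 1 → stop 4 → Hub (or its reverse).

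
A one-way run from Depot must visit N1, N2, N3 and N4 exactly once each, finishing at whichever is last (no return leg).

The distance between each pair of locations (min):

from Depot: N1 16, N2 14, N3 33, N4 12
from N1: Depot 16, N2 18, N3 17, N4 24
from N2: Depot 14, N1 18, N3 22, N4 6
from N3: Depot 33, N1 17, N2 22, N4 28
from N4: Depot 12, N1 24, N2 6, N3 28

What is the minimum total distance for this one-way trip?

53 min — the minimum one-way total.

There are 4! = 24 possible orderings.
Depot → N1 → N2 → N3 → N4: 16+18+22+28 = 84
Depot → N1 → N2 → N4 → N3: 16+18+6+28 = 68
Depot → N1 → N3 → N2 → N4: 16+17+22+6 = 61
Depot → N1 → N3 → N4 → N2: 16+17+28+6 = 67
Depot → N1 → N4 → N2 → N3: 16+24+6+22 = 68
Depot → N1 → N4 → N3 → N2: 16+24+28+22 = 90
Depot → N2 → N1 → N3 → N4: 14+18+17+28 = 77
Depot → N2 → N1 → N4 → N3: 14+18+24+28 = 84
Depot → N2 → N3 → N1 → N4: 14+22+17+24 = 77
Depot → N2 → N3 → N4 → N1: 14+22+28+24 = 88
Depot → N2 → N4 → N1 → N3: 14+6+24+17 = 61
Depot → N2 → N4 → N3 → N1: 14+6+28+17 = 65
Depot → N3 → N1 → N2 → N4: 33+17+18+6 = 74
Depot → N3 → N1 → N4 → N2: 33+17+24+6 = 80
… (10 more)
Depot → N4 → N2 → N1 → N3: 12+6+18+17 = 53  ← best
The minimum is 53.
One shortest path: Depot → N4 → N2 → N1 → N3.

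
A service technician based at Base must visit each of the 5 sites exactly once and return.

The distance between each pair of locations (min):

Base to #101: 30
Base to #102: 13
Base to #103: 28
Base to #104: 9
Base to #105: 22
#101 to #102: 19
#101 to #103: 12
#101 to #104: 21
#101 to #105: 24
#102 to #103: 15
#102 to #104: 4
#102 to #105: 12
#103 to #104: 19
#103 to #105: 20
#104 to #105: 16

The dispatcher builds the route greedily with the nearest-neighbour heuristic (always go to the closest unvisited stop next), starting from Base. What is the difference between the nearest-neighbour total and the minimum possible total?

Base: #104=9, #102=13, #105=22, #103=28, #101=30 ⇒ #104
#104: #102=4, #105=16, #103=19, #101=21 ⇒ #102
#102: #105=12, #103=15, #101=19 ⇒ #105
#105: #103=20, #101=24 ⇒ #103
#103: #101=12 ⇒ #101
NN route Base → #104 → #102 → #105 → #103 → #101 → Base costs 87.
Optimal: Base → #104 → #102 → #101 → #103 → #105 → Base costs 86 (by enumerating all 60 distinct tours).
Excess = 87 − 86 = 1.

Excess over optimum: 1 min.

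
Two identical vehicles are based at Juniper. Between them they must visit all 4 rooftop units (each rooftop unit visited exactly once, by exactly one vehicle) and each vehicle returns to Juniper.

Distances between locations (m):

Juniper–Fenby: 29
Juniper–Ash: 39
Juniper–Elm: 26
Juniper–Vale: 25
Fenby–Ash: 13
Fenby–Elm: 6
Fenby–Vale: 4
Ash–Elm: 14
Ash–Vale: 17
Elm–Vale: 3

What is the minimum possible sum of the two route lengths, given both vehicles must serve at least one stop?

Minimum combined distance: 132 m.

Try each way of splitting the stops between the two vehicles (each non-empty) and, for each split, find the best tour for each vehicle:
  {Fenby} + {Ash, Elm, Vale}: 58 + 81 = 139
  {Ash} + {Fenby, Elm, Vale}: 78 + 61 = 139
  {Fenby, Ash} + {Elm, Vale}: 81 + 54 = 135
  {Elm} + {Fenby, Ash, Vale}: 52 + 81 = 133
  {Fenby, Elm} + {Ash, Vale}: 61 + 81 = 142
  {Ash, Elm} + {Fenby, Vale}: 79 + 58 = 137
  … (7 splits in total)
  {Fenby, Ash, Elm} + {Vale}: 82 + 50 = 132  ← best
Best: vehicle 1 Juniper → Fenby → Ash → Elm → Juniper = 82; vehicle 2 Juniper → Vale → Juniper = 50; combined 132.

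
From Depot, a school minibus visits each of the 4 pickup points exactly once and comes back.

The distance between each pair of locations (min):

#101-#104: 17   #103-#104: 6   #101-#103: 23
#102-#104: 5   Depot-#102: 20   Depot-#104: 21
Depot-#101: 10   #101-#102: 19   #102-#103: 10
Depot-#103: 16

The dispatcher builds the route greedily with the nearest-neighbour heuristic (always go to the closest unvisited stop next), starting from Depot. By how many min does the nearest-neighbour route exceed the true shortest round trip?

The nearest-neighbour route is 2 min longer than optimal.

Depot: #101=10, #103=16, #102=20, #104=21 ⇒ #101
#101: #104=17, #102=19, #103=23 ⇒ #104
#104: #102=5, #103=6 ⇒ #102
#102: #103=10 ⇒ #103
NN route Depot → #101 → #104 → #102 → #103 → Depot costs 58.
Optimal: Depot → #101 → #102 → #104 → #103 → Depot costs 56 (by enumerating all 12 distinct tours).
Excess = 58 − 56 = 2.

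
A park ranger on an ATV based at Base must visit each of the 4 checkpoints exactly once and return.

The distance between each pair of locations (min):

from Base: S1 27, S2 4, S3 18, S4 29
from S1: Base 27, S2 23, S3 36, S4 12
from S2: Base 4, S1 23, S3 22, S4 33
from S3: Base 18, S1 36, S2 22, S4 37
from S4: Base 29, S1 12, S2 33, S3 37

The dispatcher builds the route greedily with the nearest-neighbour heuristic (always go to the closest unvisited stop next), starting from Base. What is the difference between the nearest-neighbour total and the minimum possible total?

Base: S2=4, S3=18, S1=27, S4=29 ⇒ S2
S2: S3=22, S1=23, S4=33 ⇒ S3
S3: S1=36, S4=37 ⇒ S1
S1: S4=12 ⇒ S4
NN route Base → S2 → S3 → S1 → S4 → Base costs 103.
Optimal: Base → S2 → S1 → S4 → S3 → Base costs 94 (by enumerating all 12 distinct tours).
Excess = 103 − 94 = 9.

9 min longer than the optimal tour.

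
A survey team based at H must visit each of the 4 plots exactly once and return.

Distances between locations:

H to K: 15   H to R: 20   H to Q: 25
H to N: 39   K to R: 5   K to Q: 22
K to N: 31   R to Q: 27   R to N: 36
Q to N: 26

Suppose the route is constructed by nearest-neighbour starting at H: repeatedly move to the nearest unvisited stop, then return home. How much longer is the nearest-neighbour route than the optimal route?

From H: K=15, R=20, Q=25, N=39 → choose K (15).
From K: R=5, Q=22, N=31 → choose R (5).
From R: Q=27, N=36 → choose Q (27).
From Q: N=26 → choose N (26).
NN route H → K → R → Q → N → H costs 112.
Optimal: H → K → R → N → Q → H costs 107 (by enumerating all 12 distinct tours).
Excess = 112 − 107 = 5.

5 longer than the optimal tour.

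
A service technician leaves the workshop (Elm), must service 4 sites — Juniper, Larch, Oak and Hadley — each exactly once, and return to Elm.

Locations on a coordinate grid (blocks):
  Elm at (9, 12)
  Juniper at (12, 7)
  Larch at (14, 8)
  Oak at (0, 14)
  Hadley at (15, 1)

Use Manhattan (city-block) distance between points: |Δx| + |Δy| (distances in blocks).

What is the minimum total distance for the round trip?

There are 12 distinct closed tours to check (reversals are equivalent).
Elm - Juniper - Larch - Oak - Hadley - Elm: 8+3+20+28+17 = 76
Elm - Juniper - Larch - Hadley - Oak - Elm: 8+3+8+28+11 = 58
Elm - Juniper - Oak - Larch - Hadley - Elm: 8+19+20+8+17 = 72
Elm - Juniper - Oak - Hadley - Larch - Elm: 8+19+28+8+9 = 72
Elm - Juniper - Hadley - Larch - Oak - Elm: 8+9+8+20+11 = 56
Elm - Juniper - Hadley - Oak - Larch - Elm: 8+9+28+20+9 = 74
Elm - Larch - Juniper - Oak - Hadley - Elm: 9+3+19+28+17 = 76
Elm - Larch - Juniper - Hadley - Oak - Elm: 9+3+9+28+11 = 60
Elm - Larch - Oak - Juniper - Hadley - Elm: 9+20+19+9+17 = 74
Elm - Larch - Hadley - Juniper - Oak - Elm: 9+8+9+19+11 = 56
Elm - Oak - Juniper - Larch - Hadley - Elm: 11+19+3+8+17 = 58
Elm - Oak - Larch - Juniper - Hadley - Elm: 11+20+3+9+17 = 60
The minimum is 56.
One optimal route: Elm → Juniper → Hadley → Larch → Oak → Elm (or its reverse).

Shortest round trip = 56 blocks.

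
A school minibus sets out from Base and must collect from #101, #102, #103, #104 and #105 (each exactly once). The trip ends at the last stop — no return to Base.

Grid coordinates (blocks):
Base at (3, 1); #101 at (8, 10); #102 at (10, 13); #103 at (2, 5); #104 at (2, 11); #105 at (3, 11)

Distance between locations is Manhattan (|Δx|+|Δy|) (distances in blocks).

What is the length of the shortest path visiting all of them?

23 blocks — the minimum one-way total.

There are 5! = 120 possible orderings.
Base→#101→#102→#103→#104→#105: 14+5+16+6+1 = 42
Base→#101→#102→#103→#105→#104: 14+5+16+7+1 = 43
Base→#101→#102→#104→#103→#105: 14+5+10+6+7 = 42
Base→#101→#102→#104→#105→#103: 14+5+10+1+7 = 37
Base→#101→#102→#105→#103→#104: 14+5+9+7+6 = 41
Base→#101→#102→#105→#104→#103: 14+5+9+1+6 = 35
Base→#101→#103→#102→#104→#105: 14+11+16+10+1 = 52
Base→#101→#103→#102→#105→#104: 14+11+16+9+1 = 51
Base→#101→#103→#104→#102→#105: 14+11+6+10+9 = 50
Base→#101→#103→#104→#105→#102: 14+11+6+1+9 = 41
Base→#101→#103→#105→#102→#104: 14+11+7+9+10 = 51
Base→#101→#103→#105→#104→#102: 14+11+7+1+10 = 43
Base→#101→#104→#102→#103→#105: 14+7+10+16+7 = 54
Base→#101→#104→#102→#105→#103: 14+7+10+9+7 = 47
… (106 more)
Base→#103→#104→#105→#101→#102: 5+6+1+6+5 = 23  ← best
The minimum is 23.
One shortest path: Base → #103 → #104 → #105 → #101 → #102.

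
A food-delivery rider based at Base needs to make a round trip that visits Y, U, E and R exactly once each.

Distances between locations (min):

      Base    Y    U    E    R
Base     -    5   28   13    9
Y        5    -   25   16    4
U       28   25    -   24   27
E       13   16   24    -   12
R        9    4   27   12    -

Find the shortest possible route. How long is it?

With 4 stops there are 4!/2 = 12 distinct round trips (a route and its reverse cost the same).
Base→Y→U→E→R→Base: 5+25+24+12+9 = 75
Base→Y→U→R→E→Base: 5+25+27+12+13 = 82
Base→Y→E→U→R→Base: 5+16+24+27+9 = 81
Base→Y→E→R→U→Base: 5+16+12+27+28 = 88
Base→Y→R→U→E→Base: 5+4+27+24+13 = 73
Base→Y→R→E→U→Base: 5+4+12+24+28 = 73
Base→U→Y→E→R→Base: 28+25+16+12+9 = 90
Base→U→Y→R→E→Base: 28+25+4+12+13 = 82
Base→U→E→Y→R→Base: 28+24+16+4+9 = 81
Base→U→R→Y→E→Base: 28+27+4+16+13 = 88
Base→E→Y→U→R→Base: 13+16+25+27+9 = 90
Base→E→U→Y→R→Base: 13+24+25+4+9 = 75
The minimum is 73.
One optimal route: Base → Y → R → U → E → Base (or its reverse).

Minimum total distance: 73 min.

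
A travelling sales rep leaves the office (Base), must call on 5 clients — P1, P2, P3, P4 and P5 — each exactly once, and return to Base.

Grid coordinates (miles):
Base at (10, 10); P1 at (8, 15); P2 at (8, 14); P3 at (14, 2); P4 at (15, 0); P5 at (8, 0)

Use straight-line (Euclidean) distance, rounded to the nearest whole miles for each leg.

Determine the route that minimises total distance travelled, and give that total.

There are 60 distinct closed tours to check (reversals are equivalent).
Base→P1→P2→P3→P4→P5→Base: 5+1+13+2+7+10 = 38
Base→P1→P2→P3→P5→P4→Base: 5+1+13+6+7+11 = 43
Base→P1→P2→P4→P3→P5→Base: 5+1+16+2+6+10 = 40
Base→P1→P2→P4→P5→P3→Base: 5+1+16+7+6+9 = 44
Base→P1→P2→P5→P3→P4→Base: 5+1+14+6+2+11 = 39
Base→P1→P2→P5→P4→P3→Base: 5+1+14+7+2+9 = 38
Base→P1→P3→P2→P4→P5→Base: 5+14+13+16+7+10 = 65
Base→P1→P3→P2→P5→P4→Base: 5+14+13+14+7+11 = 64
Base→P1→P3→P4→P2→P5→Base: 5+14+2+16+14+10 = 61
Base→P1→P3→P4→P5→P2→Base: 5+14+2+7+14+4 = 46
Base→P1→P3→P5→P2→P4→Base: 5+14+6+14+16+11 = 66
Base→P1→P3→P5→P4→P2→Base: 5+14+6+7+16+4 = 52
Base→P1→P4→P2→P3→P5→Base: 5+17+16+13+6+10 = 67
Base→P1→P4→P2→P5→P3→Base: 5+17+16+14+6+9 = 67
… (46 more)
The minimum is 38.
One optimal route: Base → P1 → P2 → P3 → P4 → P5 → Base (or its reverse).

38 miles — the shortest possible round trip.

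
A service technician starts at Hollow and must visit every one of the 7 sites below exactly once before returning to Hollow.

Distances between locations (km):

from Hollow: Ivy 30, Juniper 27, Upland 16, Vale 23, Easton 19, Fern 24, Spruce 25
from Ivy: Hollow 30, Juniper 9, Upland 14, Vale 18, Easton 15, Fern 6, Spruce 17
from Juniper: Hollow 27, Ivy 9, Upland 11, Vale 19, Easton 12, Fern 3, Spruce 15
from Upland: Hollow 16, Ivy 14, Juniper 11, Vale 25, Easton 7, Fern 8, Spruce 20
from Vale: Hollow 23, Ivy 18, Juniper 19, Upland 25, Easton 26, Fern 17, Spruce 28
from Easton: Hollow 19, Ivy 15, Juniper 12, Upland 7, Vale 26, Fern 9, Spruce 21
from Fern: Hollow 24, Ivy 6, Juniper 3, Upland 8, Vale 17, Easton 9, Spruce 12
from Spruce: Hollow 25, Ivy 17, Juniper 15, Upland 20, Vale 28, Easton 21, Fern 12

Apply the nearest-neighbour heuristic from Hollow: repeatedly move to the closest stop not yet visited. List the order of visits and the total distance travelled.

112 km along Hollow → Upland → Easton → Fern → Juniper → Ivy → Spruce → Vale → Hollow.

At Hollow the remaining stops are Upland 16, Easton 19, Vale 23, Fern 24, Spruce 25, Juniper 27, Ivy 30; go to Upland.
At Upland the remaining stops are Easton 7, Fern 8, Juniper 11, Ivy 14, Spruce 20, Vale 25; go to Easton.
At Easton the remaining stops are Fern 9, Juniper 12, Ivy 15, Spruce 21, Vale 26; go to Fern.
At Fern the remaining stops are Juniper 3, Ivy 6, Spruce 12, Vale 17; go to Juniper.
At Juniper the remaining stops are Ivy 9, Spruce 15, Vale 19; go to Ivy.
At Ivy the remaining stops are Spruce 17, Vale 18; go to Spruce.
At Spruce the remaining stops are Vale 28; go to Vale.
Return Vale→Hollow: 23.
Total = 16 + 7 + 9 + 3 + 9 + 17 + 28 + 23 = 112.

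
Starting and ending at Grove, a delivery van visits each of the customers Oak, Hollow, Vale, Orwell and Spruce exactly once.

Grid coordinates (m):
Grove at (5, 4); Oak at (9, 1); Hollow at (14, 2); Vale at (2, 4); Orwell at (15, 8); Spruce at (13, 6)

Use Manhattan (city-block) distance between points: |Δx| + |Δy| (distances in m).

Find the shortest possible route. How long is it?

Shortest round trip = 40 m.

With 5 stops there are 5!/2 = 60 distinct round trips (a route and its reverse cost the same).
Grove-Oak-Hollow-Vale-Orwell-Spruce-Grove: 7+6+14+17+4+10 = 58
Grove-Oak-Hollow-Vale-Spruce-Orwell-Grove: 7+6+14+13+4+14 = 58
Grove-Oak-Hollow-Orwell-Vale-Spruce-Grove: 7+6+7+17+13+10 = 60
Grove-Oak-Hollow-Orwell-Spruce-Vale-Grove: 7+6+7+4+13+3 = 40
Grove-Oak-Hollow-Spruce-Vale-Orwell-Grove: 7+6+5+13+17+14 = 62
Grove-Oak-Hollow-Spruce-Orwell-Vale-Grove: 7+6+5+4+17+3 = 42
Grove-Oak-Vale-Hollow-Orwell-Spruce-Grove: 7+10+14+7+4+10 = 52
Grove-Oak-Vale-Hollow-Spruce-Orwell-Grove: 7+10+14+5+4+14 = 54
Grove-Oak-Vale-Orwell-Hollow-Spruce-Grove: 7+10+17+7+5+10 = 56
Grove-Oak-Vale-Orwell-Spruce-Hollow-Grove: 7+10+17+4+5+11 = 54
Grove-Oak-Vale-Spruce-Hollow-Orwell-Grove: 7+10+13+5+7+14 = 56
Grove-Oak-Vale-Spruce-Orwell-Hollow-Grove: 7+10+13+4+7+11 = 52
Grove-Oak-Orwell-Hollow-Vale-Spruce-Grove: 7+13+7+14+13+10 = 64
Grove-Oak-Orwell-Hollow-Spruce-Vale-Grove: 7+13+7+5+13+3 = 48
… (46 more)
The minimum is 40.
One optimal route: Grove → Oak → Hollow → Orwell → Spruce → Vale → Grove (or its reverse).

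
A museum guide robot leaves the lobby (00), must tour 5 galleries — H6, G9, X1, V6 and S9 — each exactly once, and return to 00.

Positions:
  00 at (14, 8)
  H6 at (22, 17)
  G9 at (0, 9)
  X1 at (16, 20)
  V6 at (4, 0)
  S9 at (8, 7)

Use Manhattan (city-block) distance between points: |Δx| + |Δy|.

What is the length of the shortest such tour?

Minimum total distance: 84.

With 5 stops there are 5!/2 = 60 distinct round trips (a route and its reverse cost the same).
00→H6→G9→X1→V6→S9→00: 17+30+27+32+11+7 = 124
00→H6→G9→X1→S9→V6→00: 17+30+27+21+11+18 = 124
00→H6→G9→V6→X1→S9→00: 17+30+13+32+21+7 = 120
00→H6→G9→V6→S9→X1→00: 17+30+13+11+21+14 = 106
00→H6→G9→S9→X1→V6→00: 17+30+10+21+32+18 = 128
00→H6→G9→S9→V6→X1→00: 17+30+10+11+32+14 = 114
00→H6→X1→G9→V6→S9→00: 17+9+27+13+11+7 = 84
00→H6→X1→G9→S9→V6→00: 17+9+27+10+11+18 = 92
00→H6→X1→V6→G9→S9→00: 17+9+32+13+10+7 = 88
00→H6→X1→V6→S9→G9→00: 17+9+32+11+10+15 = 94
00→H6→X1→S9→G9→V6→00: 17+9+21+10+13+18 = 88
00→H6→X1→S9→V6→G9→00: 17+9+21+11+13+15 = 86
00→H6→V6→G9→X1→S9→00: 17+35+13+27+21+7 = 120
00→H6→V6→G9→S9→X1→00: 17+35+13+10+21+14 = 110
… (46 more)
The minimum is 84.
One optimal route: 00 → H6 → X1 → G9 → V6 → S9 → 00 (or its reverse).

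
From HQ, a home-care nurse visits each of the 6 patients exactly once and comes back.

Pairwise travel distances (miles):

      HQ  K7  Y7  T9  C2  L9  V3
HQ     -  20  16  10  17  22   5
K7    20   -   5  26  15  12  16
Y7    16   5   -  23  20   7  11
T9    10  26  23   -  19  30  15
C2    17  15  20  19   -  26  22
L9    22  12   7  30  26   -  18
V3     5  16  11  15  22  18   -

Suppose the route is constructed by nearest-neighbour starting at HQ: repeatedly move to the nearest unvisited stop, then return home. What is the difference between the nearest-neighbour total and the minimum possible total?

From HQ: V3=5, T9=10, Y7=16, C2=17, K7=20, L9=22 → choose V3 (5).
From V3: Y7=11, T9=15, K7=16, L9=18, C2=22 → choose Y7 (11).
From Y7: K7=5, L9=7, C2=20, T9=23 → choose K7 (5).
From K7: L9=12, C2=15, T9=26 → choose L9 (12).
From L9: C2=26, T9=30 → choose C2 (26).
From C2: T9=19 → choose T9 (19).
NN route HQ → V3 → Y7 → K7 → L9 → C2 → T9 → HQ costs 88.
Optimal: HQ → T9 → C2 → K7 → Y7 → L9 → V3 → HQ costs 79 (by enumerating all 360 distinct tours).
Excess = 88 − 79 = 9.

The nearest-neighbour route is 9 miles longer than optimal.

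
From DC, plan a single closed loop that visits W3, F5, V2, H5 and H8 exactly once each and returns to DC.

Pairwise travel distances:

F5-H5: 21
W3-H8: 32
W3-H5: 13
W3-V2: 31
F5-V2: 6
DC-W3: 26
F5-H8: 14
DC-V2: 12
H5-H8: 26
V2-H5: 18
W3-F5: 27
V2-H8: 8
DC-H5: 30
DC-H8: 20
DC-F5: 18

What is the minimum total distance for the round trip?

94 — the shortest possible round trip.

There are 60 distinct closed tours to check (reversals are equivalent).
DC - W3 - F5 - V2 - H5 - H8 - DC: 26+27+6+18+26+20 = 123
DC - W3 - F5 - V2 - H8 - H5 - DC: 26+27+6+8+26+30 = 123
DC - W3 - F5 - H5 - V2 - H8 - DC: 26+27+21+18+8+20 = 120
DC - W3 - F5 - H5 - H8 - V2 - DC: 26+27+21+26+8+12 = 120
DC - W3 - F5 - H8 - V2 - H5 - DC: 26+27+14+8+18+30 = 123
DC - W3 - F5 - H8 - H5 - V2 - DC: 26+27+14+26+18+12 = 123
DC - W3 - V2 - F5 - H5 - H8 - DC: 26+31+6+21+26+20 = 130
DC - W3 - V2 - F5 - H8 - H5 - DC: 26+31+6+14+26+30 = 133
DC - W3 - V2 - H5 - F5 - H8 - DC: 26+31+18+21+14+20 = 130
DC - W3 - V2 - H5 - H8 - F5 - DC: 26+31+18+26+14+18 = 133
DC - W3 - V2 - H8 - F5 - H5 - DC: 26+31+8+14+21+30 = 130
DC - W3 - V2 - H8 - H5 - F5 - DC: 26+31+8+26+21+18 = 130
DC - W3 - H5 - F5 - V2 - H8 - DC: 26+13+21+6+8+20 = 94
DC - W3 - H5 - F5 - H8 - V2 - DC: 26+13+21+14+8+12 = 94
… (46 more)
The minimum is 94.
One optimal route: DC → W3 → H5 → F5 → V2 → H8 → DC (or its reverse).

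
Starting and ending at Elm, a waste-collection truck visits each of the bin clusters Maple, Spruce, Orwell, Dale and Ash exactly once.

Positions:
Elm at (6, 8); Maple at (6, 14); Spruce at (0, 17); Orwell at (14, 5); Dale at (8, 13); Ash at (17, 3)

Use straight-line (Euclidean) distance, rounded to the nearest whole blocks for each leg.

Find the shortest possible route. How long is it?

Elm - Maple - Spruce - Orwell - Dale - Ash - Elm: 6+7+18+10+13+12 = 66
Elm - Maple - Spruce - Orwell - Ash - Dale - Elm: 6+7+18+4+13+5 = 53
Elm - Maple - Spruce - Dale - Orwell - Ash - Elm: 6+7+9+10+4+12 = 48
Elm - Maple - Spruce - Dale - Ash - Orwell - Elm: 6+7+9+13+4+9 = 48
Elm - Maple - Spruce - Ash - Orwell - Dale - Elm: 6+7+22+4+10+5 = 54
Elm - Maple - Spruce - Ash - Dale - Orwell - Elm: 6+7+22+13+10+9 = 67
Elm - Maple - Orwell - Spruce - Dale - Ash - Elm: 6+12+18+9+13+12 = 70
Elm - Maple - Orwell - Spruce - Ash - Dale - Elm: 6+12+18+22+13+5 = 76
Elm - Maple - Orwell - Dale - Spruce - Ash - Elm: 6+12+10+9+22+12 = 71
Elm - Maple - Orwell - Dale - Ash - Spruce - Elm: 6+12+10+13+22+11 = 74
Elm - Maple - Orwell - Ash - Spruce - Dale - Elm: 6+12+4+22+9+5 = 58
Elm - Maple - Orwell - Ash - Dale - Spruce - Elm: 6+12+4+13+9+11 = 55
Elm - Maple - Dale - Spruce - Orwell - Ash - Elm: 6+2+9+18+4+12 = 51
Elm - Maple - Dale - Spruce - Ash - Orwell - Elm: 6+2+9+22+4+9 = 52
… (46 more)
Elm - Spruce - Maple - Dale - Orwell - Ash - Elm: 11+7+2+10+4+12 = 46  ← best
The minimum is 46.
One optimal route: Elm → Spruce → Maple → Dale → Orwell → Ash → Elm (or its reverse).

Minimum total distance: 46 blocks.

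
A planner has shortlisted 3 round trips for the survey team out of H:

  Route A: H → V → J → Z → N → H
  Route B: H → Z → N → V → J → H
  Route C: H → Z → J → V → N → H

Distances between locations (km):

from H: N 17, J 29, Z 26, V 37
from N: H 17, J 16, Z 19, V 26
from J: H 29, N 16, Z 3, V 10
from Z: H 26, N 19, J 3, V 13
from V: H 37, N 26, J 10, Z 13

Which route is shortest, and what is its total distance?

Shortest is Route C, total 82 km.

Route A: 37 + 10 + 3 + 19 + 17 = 86
Route B: 26 + 19 + 26 + 10 + 29 = 110
Route C: 26 + 3 + 10 + 26 + 17 = 82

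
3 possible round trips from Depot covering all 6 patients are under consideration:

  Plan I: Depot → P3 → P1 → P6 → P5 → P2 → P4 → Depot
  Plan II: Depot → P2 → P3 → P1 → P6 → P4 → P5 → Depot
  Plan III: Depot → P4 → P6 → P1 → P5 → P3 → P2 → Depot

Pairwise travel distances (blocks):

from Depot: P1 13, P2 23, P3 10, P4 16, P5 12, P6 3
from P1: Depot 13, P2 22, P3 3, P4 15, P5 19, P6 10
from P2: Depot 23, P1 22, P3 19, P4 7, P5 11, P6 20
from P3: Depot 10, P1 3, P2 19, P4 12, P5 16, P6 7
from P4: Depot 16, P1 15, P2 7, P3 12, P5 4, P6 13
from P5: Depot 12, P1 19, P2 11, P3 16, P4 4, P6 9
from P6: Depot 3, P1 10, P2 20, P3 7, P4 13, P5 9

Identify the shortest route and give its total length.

Plan I: 10 + 3 + 10 + 9 + 11 + 7 + 16 = 66
Plan II: 23 + 19 + 3 + 10 + 13 + 4 + 12 = 84
Plan III: 16 + 13 + 10 + 19 + 16 + 19 + 23 = 116

66 blocks — Plan I is the shortest.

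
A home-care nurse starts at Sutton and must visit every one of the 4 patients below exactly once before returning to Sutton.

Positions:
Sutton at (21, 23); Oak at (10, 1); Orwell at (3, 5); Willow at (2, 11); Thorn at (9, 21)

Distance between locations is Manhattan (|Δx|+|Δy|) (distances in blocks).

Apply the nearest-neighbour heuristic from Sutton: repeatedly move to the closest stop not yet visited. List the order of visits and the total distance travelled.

Sutton → [Thorn:14 / Willow:31 / Oak:33 / Orwell:36] → Thorn (14)
Thorn → [Willow:17 / Oak:21 / Orwell:22] → Willow (17)
Willow → [Orwell:7 / Oak:18] → Orwell (7)
Orwell → [Oak:11] → Oak (11)
Return Oak→Sutton: 33.
Total = 14 + 17 + 7 + 11 + 33 = 82.

Total distance 82 blocks via the nearest-neighbour route Sutton → Thorn → Willow → Orwell → Oak → Sutton.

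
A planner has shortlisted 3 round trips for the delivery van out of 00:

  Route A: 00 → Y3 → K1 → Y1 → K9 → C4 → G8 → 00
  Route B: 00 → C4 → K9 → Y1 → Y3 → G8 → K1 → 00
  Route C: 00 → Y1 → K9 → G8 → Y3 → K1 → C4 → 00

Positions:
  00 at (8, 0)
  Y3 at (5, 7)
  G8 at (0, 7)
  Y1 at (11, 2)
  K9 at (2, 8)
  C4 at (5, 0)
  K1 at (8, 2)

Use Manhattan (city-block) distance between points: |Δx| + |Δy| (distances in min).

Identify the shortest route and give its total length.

44 min — Route C is the shortest.

Route A: 10 + 8 + 3 + 15 + 11 + 12 + 15 = 74
Route B: 3 + 11 + 15 + 11 + 5 + 13 + 2 = 60
Route C: 5 + 15 + 3 + 5 + 8 + 5 + 3 = 44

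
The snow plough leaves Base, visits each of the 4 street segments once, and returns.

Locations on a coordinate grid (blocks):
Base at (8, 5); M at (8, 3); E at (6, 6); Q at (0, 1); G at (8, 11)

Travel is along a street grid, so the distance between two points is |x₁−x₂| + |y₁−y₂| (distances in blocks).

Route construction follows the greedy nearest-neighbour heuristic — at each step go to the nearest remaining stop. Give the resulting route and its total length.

From Base: distances to unvisited — M=2, E=3, G=6, Q=12. Nearest is M (2).
From M: distances to unvisited — E=5, G=8, Q=10. Nearest is E (5).
From E: distances to unvisited — G=7, Q=11. Nearest is G (7).
From G: distances to unvisited — Q=18. Nearest is Q (18).
Return Q→Base: 12.
Total = 2 + 5 + 7 + 18 + 12 = 44.

Total distance 44 blocks via the nearest-neighbour route Base → M → E → G → Q → Base.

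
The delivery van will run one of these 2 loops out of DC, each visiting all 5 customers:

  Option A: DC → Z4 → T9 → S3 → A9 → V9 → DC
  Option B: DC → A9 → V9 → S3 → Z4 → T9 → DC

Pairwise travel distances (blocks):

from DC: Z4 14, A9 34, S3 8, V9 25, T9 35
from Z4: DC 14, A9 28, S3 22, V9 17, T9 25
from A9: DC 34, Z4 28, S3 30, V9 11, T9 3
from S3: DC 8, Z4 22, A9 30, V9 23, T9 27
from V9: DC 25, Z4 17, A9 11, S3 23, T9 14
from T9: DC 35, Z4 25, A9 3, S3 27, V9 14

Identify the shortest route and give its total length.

132 blocks — Option A is the shortest.

Option A: 14 + 25 + 27 + 30 + 11 + 25 = 132
Option B: 34 + 11 + 23 + 22 + 25 + 35 = 150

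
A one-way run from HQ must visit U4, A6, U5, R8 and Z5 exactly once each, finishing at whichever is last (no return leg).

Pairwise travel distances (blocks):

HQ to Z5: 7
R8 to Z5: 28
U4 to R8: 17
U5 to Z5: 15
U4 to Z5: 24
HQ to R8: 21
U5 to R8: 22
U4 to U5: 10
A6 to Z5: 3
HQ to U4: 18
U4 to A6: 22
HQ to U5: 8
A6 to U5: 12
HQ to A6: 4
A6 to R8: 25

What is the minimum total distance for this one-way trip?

49 blocks — the minimum one-way total.

There are 5! = 120 possible orderings.
HQ - U4 - A6 - U5 - R8 - Z5: 18+22+12+22+28 = 102
HQ - U4 - A6 - U5 - Z5 - R8: 18+22+12+15+28 = 95
HQ - U4 - A6 - R8 - U5 - Z5: 18+22+25+22+15 = 102
HQ - U4 - A6 - R8 - Z5 - U5: 18+22+25+28+15 = 108
HQ - U4 - A6 - Z5 - U5 - R8: 18+22+3+15+22 = 80
HQ - U4 - A6 - Z5 - R8 - U5: 18+22+3+28+22 = 93
HQ - U4 - U5 - A6 - R8 - Z5: 18+10+12+25+28 = 93
HQ - U4 - U5 - A6 - Z5 - R8: 18+10+12+3+28 = 71
HQ - U4 - U5 - R8 - A6 - Z5: 18+10+22+25+3 = 78
HQ - U4 - U5 - R8 - Z5 - A6: 18+10+22+28+3 = 81
HQ - U4 - U5 - Z5 - A6 - R8: 18+10+15+3+25 = 71
HQ - U4 - U5 - Z5 - R8 - A6: 18+10+15+28+25 = 96
HQ - U4 - R8 - A6 - U5 - Z5: 18+17+25+12+15 = 87
HQ - U4 - R8 - A6 - Z5 - U5: 18+17+25+3+15 = 78
… (106 more)
HQ - A6 - Z5 - U5 - U4 - R8: 4+3+15+10+17 = 49  ← best
The minimum is 49.
One shortest path: HQ → A6 → Z5 → U5 → U4 → R8.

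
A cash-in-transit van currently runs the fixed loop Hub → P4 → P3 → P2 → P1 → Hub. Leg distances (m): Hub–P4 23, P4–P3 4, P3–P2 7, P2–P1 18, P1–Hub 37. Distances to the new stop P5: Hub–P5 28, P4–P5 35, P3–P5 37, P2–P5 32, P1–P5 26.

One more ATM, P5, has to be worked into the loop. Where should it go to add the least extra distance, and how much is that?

Minimum extra distance: 17 m, inserting P5 between P1 and Hub.

Insertion cost between consecutive stops i–j is d(i,P5) + d(P5,j) − d(i,j):
  between Hub and P4: 28 + 35 − 23 = 40
  between P4 and P3: 35 + 37 − 4 = 68
  between P3 and P2: 37 + 32 − 7 = 62
  between P2 and P1: 32 + 26 − 18 = 40
  between P1 and Hub: 26 + 28 − 37 = 17
Cheapest insertion is between P1 and Hub, adding 17.
New total = 89 + 17 = 106.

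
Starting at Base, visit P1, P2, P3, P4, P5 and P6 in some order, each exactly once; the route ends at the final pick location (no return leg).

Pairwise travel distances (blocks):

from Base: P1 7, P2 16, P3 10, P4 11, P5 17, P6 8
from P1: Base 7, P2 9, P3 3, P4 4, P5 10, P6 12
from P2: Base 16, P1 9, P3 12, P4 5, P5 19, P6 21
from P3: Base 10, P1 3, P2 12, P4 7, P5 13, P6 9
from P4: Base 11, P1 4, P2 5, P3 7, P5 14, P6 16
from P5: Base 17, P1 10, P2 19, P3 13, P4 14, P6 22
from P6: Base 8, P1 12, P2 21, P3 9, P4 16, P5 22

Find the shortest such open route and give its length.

Shortest open route: 48 blocks.

There are 6! = 720 possible orderings.
Base→P1→P2→P3→P4→P5→P6: 7+9+12+7+14+22 = 71
Base→P1→P2→P3→P4→P6→P5: 7+9+12+7+16+22 = 73
Base→P1→P2→P3→P5→P4→P6: 7+9+12+13+14+16 = 71
Base→P1→P2→P3→P5→P6→P4: 7+9+12+13+22+16 = 79
Base→P1→P2→P3→P6→P4→P5: 7+9+12+9+16+14 = 67
Base→P1→P2→P3→P6→P5→P4: 7+9+12+9+22+14 = 73
Base→P1→P2→P4→P3→P5→P6: 7+9+5+7+13+22 = 63
Base→P1→P2→P4→P3→P6→P5: 7+9+5+7+9+22 = 59
… (712 more)
Base→P6→P3→P1→P2→P4→P5: 8+9+3+9+5+14 = 48  ← best
The minimum is 48.
One shortest path: Base → P6 → P3 → P1 → P2 → P4 → P5.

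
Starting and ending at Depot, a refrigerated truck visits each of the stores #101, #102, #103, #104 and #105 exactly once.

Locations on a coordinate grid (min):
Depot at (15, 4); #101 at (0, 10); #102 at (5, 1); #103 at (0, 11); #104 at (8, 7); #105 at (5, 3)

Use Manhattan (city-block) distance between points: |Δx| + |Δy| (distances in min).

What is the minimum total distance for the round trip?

Shortest round trip = 50 min.

There are 60 distinct closed tours to check (reversals are equivalent).
Depot-#101-#102-#103-#104-#105-Depot: 21+14+15+12+7+11 = 80
Depot-#101-#102-#103-#105-#104-Depot: 21+14+15+13+7+10 = 80
Depot-#101-#102-#104-#103-#105-Depot: 21+14+9+12+13+11 = 80
Depot-#101-#102-#104-#105-#103-Depot: 21+14+9+7+13+22 = 86
Depot-#101-#102-#105-#103-#104-Depot: 21+14+2+13+12+10 = 72
Depot-#101-#102-#105-#104-#103-Depot: 21+14+2+7+12+22 = 78
Depot-#101-#103-#102-#104-#105-Depot: 21+1+15+9+7+11 = 64
Depot-#101-#103-#102-#105-#104-Depot: 21+1+15+2+7+10 = 56
Depot-#101-#103-#104-#102-#105-Depot: 21+1+12+9+2+11 = 56
Depot-#101-#103-#104-#105-#102-Depot: 21+1+12+7+2+13 = 56
Depot-#101-#103-#105-#102-#104-Depot: 21+1+13+2+9+10 = 56
Depot-#101-#103-#105-#104-#102-Depot: 21+1+13+7+9+13 = 64
Depot-#101-#104-#102-#103-#105-Depot: 21+11+9+15+13+11 = 80
Depot-#101-#104-#102-#105-#103-Depot: 21+11+9+2+13+22 = 78
… (46 more)
Depot-#102-#105-#101-#103-#104-Depot: 13+2+12+1+12+10 = 50  ← best
The minimum is 50.
One optimal route: Depot → #102 → #105 → #101 → #103 → #104 → Depot (or its reverse).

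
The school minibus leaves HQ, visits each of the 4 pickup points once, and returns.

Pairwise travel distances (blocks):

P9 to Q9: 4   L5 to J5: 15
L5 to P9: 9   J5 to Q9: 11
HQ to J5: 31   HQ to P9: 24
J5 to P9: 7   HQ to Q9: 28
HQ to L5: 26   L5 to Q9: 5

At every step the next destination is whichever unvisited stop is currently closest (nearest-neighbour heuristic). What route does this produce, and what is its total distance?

At HQ the remaining stops are P9 24, L5 26, Q9 28, J5 31; go to P9.
At P9 the remaining stops are Q9 4, J5 7, L5 9; go to Q9.
At Q9 the remaining stops are L5 5, J5 11; go to L5.
At L5 the remaining stops are J5 15; go to J5.
Return J5→HQ: 31.
Total = 24 + 4 + 5 + 15 + 31 = 79.

Nearest-neighbour total = 79 blocks; route HQ → P9 → Q9 → L5 → J5 → HQ.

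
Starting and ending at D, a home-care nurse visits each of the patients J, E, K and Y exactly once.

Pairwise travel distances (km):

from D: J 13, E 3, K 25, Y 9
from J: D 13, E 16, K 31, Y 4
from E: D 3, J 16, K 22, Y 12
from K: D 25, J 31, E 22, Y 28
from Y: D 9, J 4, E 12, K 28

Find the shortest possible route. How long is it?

69 km — the shortest possible round trip.

With 4 stops there are 4!/2 = 12 distinct round trips (a route and its reverse cost the same).
D - J - E - K - Y - D: 13+16+22+28+9 = 88
D - J - E - Y - K - D: 13+16+12+28+25 = 94
D - J - K - E - Y - D: 13+31+22+12+9 = 87
D - J - K - Y - E - D: 13+31+28+12+3 = 87
D - J - Y - E - K - D: 13+4+12+22+25 = 76
D - J - Y - K - E - D: 13+4+28+22+3 = 70
D - E - J - K - Y - D: 3+16+31+28+9 = 87
D - E - J - Y - K - D: 3+16+4+28+25 = 76
D - E - K - J - Y - D: 3+22+31+4+9 = 69
D - E - Y - J - K - D: 3+12+4+31+25 = 75
D - K - J - E - Y - D: 25+31+16+12+9 = 93
D - K - E - J - Y - D: 25+22+16+4+9 = 76
The minimum is 69.
One optimal route: D → E → K → J → Y → D (or its reverse).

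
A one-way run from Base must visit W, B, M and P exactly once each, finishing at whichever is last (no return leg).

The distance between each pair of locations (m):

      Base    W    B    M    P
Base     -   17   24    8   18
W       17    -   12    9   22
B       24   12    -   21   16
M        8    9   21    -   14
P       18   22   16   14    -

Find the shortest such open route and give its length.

There are 4! = 24 possible orderings.
Base→W→B→M→P: 17+12+21+14 = 64
Base→W→B→P→M: 17+12+16+14 = 59
Base→W→M→B→P: 17+9+21+16 = 63
Base→W→M→P→B: 17+9+14+16 = 56
Base→W→P→B→M: 17+22+16+21 = 76
Base→W→P→M→B: 17+22+14+21 = 74
Base→B→W→M→P: 24+12+9+14 = 59
Base→B→W→P→M: 24+12+22+14 = 72
Base→B→M→W→P: 24+21+9+22 = 76
Base→B→M→P→W: 24+21+14+22 = 81
Base→B→P→W→M: 24+16+22+9 = 71
Base→B→P→M→W: 24+16+14+9 = 63
Base→M→W→B→P: 8+9+12+16 = 45
Base→M→W→P→B: 8+9+22+16 = 55
… (10 more)
The minimum is 45.
One shortest path: Base → M → W → B → P.

45 m — the minimum one-way total.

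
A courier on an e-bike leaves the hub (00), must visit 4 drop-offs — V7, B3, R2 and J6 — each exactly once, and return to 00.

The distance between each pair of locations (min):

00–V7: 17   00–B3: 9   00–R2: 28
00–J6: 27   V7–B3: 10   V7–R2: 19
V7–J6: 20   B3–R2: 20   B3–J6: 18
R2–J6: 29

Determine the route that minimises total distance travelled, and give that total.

Shortest round trip = 92 min.

With 4 stops there are 4!/2 = 12 distinct round trips (a route and its reverse cost the same).
00 - V7 - B3 - R2 - J6 - 00: 17+10+20+29+27 = 103
00 - V7 - B3 - J6 - R2 - 00: 17+10+18+29+28 = 102
00 - V7 - R2 - B3 - J6 - 00: 17+19+20+18+27 = 101
00 - V7 - R2 - J6 - B3 - 00: 17+19+29+18+9 = 92
00 - V7 - J6 - B3 - R2 - 00: 17+20+18+20+28 = 103
00 - V7 - J6 - R2 - B3 - 00: 17+20+29+20+9 = 95
00 - B3 - V7 - R2 - J6 - 00: 9+10+19+29+27 = 94
00 - B3 - V7 - J6 - R2 - 00: 9+10+20+29+28 = 96
00 - B3 - R2 - V7 - J6 - 00: 9+20+19+20+27 = 95
00 - B3 - J6 - V7 - R2 - 00: 9+18+20+19+28 = 94
00 - R2 - V7 - B3 - J6 - 00: 28+19+10+18+27 = 102
00 - R2 - B3 - V7 - J6 - 00: 28+20+10+20+27 = 105
The minimum is 92.
One optimal route: 00 → V7 → R2 → J6 → B3 → 00 (or its reverse).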